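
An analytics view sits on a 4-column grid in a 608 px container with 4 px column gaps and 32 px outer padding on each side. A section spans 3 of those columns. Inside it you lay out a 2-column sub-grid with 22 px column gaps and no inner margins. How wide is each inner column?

Inside the margins: 608 − 64 = 544 px.
4c + 3·4 = 544 → 4c = 532 → c = 133 px.
3 columns plus 2 column gaps: 399 + 8 = 407 px.
Subtracting 1 column gap of 22 leaves 385 for 2 columns, so d = 192.5 px.

192.5 px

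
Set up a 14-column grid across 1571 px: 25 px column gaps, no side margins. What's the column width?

89 px

Subtracting 13 column gaps of 25 leaves 1246 for 14 columns, so c = 89 px.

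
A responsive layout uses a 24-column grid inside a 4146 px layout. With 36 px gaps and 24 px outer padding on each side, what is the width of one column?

Subtract both margins: 4146 − 2·24 = 4098 px.
4098 − 23·36 = 3270; ÷24 gives c = 136.25 px.

136.25 px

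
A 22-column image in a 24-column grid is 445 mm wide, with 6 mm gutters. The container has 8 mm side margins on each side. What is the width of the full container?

22 columns + 21 gutters: 22c + 21·6 = 445.
22c = 445 − 126 = 319, so c = 14.5 mm.
Total width: 2·8 + 24·14.5 + 23·6 = 502 mm.

502 mm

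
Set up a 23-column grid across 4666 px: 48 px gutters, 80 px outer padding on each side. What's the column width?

Content width = 4666 − 2·80 = 4506 px.
4506 − 22·48 = 3450; ÷23 gives c = 150 px.

150 px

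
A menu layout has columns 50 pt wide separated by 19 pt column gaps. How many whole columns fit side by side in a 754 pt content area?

11 columns

11 columns: 11·50 + 10·19 = 740 pt ≤ 754.
12 columns: 809 pt > 754. So 11.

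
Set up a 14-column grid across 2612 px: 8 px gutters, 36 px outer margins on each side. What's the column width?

174 px

Content width = 2612 − 2·36 = 2540 px.
2540 − 13·8 = 2436; ÷14 gives c = 174 px.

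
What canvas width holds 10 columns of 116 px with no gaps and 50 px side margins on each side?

1260 px

Total width: 2·50 + 10·116 = 1260 px.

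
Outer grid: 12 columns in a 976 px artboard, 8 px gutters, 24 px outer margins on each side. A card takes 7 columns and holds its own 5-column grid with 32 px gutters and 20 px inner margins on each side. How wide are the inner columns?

74 px

Take off 48 px of margins, leaving 928 px.
12 columns + 11 gutters: 12c + 11·8 = 928.
12c = 928 − 88 = 840, so c = 70 px.
7-column span = 7·70 + 6·8 = 538 px.
Inner content = 538 − 2·20 = 498 px.
498 − 4·32 = 370; ÷5 gives d = 74 px.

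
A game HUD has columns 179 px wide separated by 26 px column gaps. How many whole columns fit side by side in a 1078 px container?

Each extra column adds 179 + 26 = 205 px.
(1078 + 26) / 205 = 5.39, so 5 columns fit.

5 columns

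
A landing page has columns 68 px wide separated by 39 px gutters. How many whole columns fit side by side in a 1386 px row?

13 columns: 13·68 + 12·39 = 1352 px ≤ 1386.
14 columns: 1459 px > 1386. So 13.

13 columns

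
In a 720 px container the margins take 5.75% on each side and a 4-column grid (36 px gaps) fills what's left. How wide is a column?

132.3 px

720 × (1 − 2·5.75%) = 720 × 88.5% = 637.2 px for the columns.
4 columns + 3 gaps: 4c + 3·36 = 637.2.
4c = 637.2 − 108 = 529.2, so c = 132.3 px.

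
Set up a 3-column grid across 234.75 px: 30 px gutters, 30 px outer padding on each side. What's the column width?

38.25 px

Take off 60 px of margins, leaving 174.75 px.
Subtracting 2 gutters of 30 leaves 114.75 for 3 columns, so c = 38.25 px.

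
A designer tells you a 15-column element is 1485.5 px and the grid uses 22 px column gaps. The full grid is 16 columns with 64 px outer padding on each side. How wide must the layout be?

1714 px

15c + 14·22 = 1485.5 → 15c = 1177.5 → c = 78.5 px.
Adding margins, columns and gutters: 128 + 1256 + 330 = 1714 px.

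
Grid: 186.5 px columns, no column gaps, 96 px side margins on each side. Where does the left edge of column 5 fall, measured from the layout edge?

842 px

Before column 5: the margin + 4 columns + 4 column gaps.
Offset = 96 + 4·(186.5 + 0) = 96 + 746 = 842 px.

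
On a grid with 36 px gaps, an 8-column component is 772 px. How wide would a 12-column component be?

772 − 7·36 = 520; ÷8 gives c = 65 px.
12-column span = 12·65 + 11·36 = 1176 px.

1176 px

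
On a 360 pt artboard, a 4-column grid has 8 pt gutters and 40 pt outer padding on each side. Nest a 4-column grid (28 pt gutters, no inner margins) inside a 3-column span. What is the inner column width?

Take off 80 pt of margins, leaving 280 pt.
4 columns + 3 gutters: 4c + 3·8 = 280.
4c = 280 − 24 = 256, so c = 64 pt.
3 columns plus 2 gutters: 192 + 16 = 208 pt.
4 columns + 3 gutters: 4d + 3·28 = 208.
4d = 208 − 84 = 124, so d = 31 pt.

31 pt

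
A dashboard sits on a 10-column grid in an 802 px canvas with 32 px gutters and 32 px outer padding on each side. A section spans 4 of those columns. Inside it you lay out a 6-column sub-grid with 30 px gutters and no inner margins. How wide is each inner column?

Outer content = 802 − 2·32 = 738 px.
10c + 9·32 = 738 → 10c = 450 → c = 45 px.
4-column span = 4·45 + 3·32 = 276 px.
6d + 5·30 = 276 → 6d = 126 → d = 21 px.

21 px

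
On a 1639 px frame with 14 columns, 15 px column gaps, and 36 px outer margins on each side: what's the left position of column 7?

714 px

Content = 1639 − 2·36 = 1567 px.
14 columns + 13 column gaps: 14c + 13·15 = 1567.
14c = 1567 − 195 = 1372, so c = 98 px.
Before column 7: the margin + 6 columns + 6 column gaps.
Offset = 36 + 6·(98 + 15) = 36 + 678 = 714 px.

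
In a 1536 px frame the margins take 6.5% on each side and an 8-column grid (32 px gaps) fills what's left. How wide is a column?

Each margin = 6.5% of 1536 = 99.84 px; content = 1536 − 2·99.84 = 1336.32 px.
8c + 7·32 = 1336.32 → 8c = 1112.32 → c = 139.04 px.

139.04 px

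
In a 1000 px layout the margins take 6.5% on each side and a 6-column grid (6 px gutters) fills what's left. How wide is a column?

Each margin = 6.5% of 1000 = 65 px; content = 1000 − 2·65 = 870 px.
6 columns + 5 gutters: 6c + 5·6 = 870.
6c = 870 − 30 = 840, so c = 140 px.

140 px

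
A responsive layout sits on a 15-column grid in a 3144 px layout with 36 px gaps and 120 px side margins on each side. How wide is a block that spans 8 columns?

Subtract both margins: 3144 − 2·120 = 2904 px.
15c + 14·36 = 2904 → 15c = 2400 → c = 160 px.
8-column span = 8·160 + 7·36 = 1532 px.

1532 px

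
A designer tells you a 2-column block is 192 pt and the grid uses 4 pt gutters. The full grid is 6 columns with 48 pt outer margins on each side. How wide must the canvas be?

680 pt

Subtracting 1 gutter of 4 leaves 188 for 2 columns, so c = 94 pt.
Total width: 2·48 + 6·94 + 5·4 = 680 pt.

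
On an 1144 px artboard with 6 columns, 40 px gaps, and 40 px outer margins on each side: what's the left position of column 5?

776 px

Inside the margins: 1144 − 80 = 1064 px.
6 columns + 5 gaps: 6c + 5·40 = 1064.
6c = 1064 − 200 = 864, so c = 144 px.
Before column 5: the margin + 4 columns + 4 gaps.
Offset = 40 + 4·(144 + 40) = 40 + 736 = 776 px.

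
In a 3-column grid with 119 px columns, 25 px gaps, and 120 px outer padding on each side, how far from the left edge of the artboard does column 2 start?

Before column 2: the margin + 1 column + 1 gap.
Offset = 120 + 1·(119 + 25) = 120 + 144 = 264 px.

264 px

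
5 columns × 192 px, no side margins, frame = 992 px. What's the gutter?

8 px

5 columns take 5·192 = 960 px; remaining 32 splits into 4 gutters.
g = 32 / 4 = 8 px.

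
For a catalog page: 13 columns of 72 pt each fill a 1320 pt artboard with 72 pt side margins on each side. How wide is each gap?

Take off 144 pt of margins, leaving 1176 pt.
13·72 + 12g = 1176 → 12g = 240 → g = 20 pt.

20 pt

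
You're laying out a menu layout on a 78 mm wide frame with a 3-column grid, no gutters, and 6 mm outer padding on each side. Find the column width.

22 mm

Subtract both margins: 78 − 2·6 = 66 mm.
3c = 66 → c = 22 mm.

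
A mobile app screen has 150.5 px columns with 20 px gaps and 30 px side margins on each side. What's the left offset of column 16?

Before column 16: the margin + 15 columns + 15 gaps.
Offset = 30 + 15·(150.5 + 20) = 30 + 2557.5 = 2587.5 px.

2587.5 px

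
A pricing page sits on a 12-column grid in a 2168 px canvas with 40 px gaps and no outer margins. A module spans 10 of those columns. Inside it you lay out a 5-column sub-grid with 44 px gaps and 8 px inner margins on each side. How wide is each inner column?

321.6 px

12c + 11·40 = 2168 → 12c = 1728 → c = 144 px.
10-column span = 10·144 + 9·40 = 1800 px.
Inner content = 1800 − 2·8 = 1784 px.
5 columns + 4 gaps: 5d + 4·44 = 1784.
5d = 1784 − 176 = 1608, so d = 321.6 px.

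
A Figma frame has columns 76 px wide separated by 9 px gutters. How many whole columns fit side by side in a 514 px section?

6 columns

Each extra column adds 76 + 9 = 85 px.
(514 + 9) / 85 = 6.15, so 6 columns fit.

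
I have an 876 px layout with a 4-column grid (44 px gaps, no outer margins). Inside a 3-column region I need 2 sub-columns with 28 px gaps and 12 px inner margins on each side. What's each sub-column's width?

297 px

876 − 3·44 = 744; ÷4 gives c = 186 px.
3-column span = 3·186 + 2·44 = 646 px.
Inner content = 646 − 2·12 = 622 px.
2 columns + 1 gap: 2d + 1·28 = 622.
2d = 622 − 28 = 594, so d = 297 px.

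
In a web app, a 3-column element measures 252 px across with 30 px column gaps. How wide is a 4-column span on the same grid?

3 columns + 2 column gaps: 3c + 2·30 = 252.
3c = 252 − 60 = 192, so c = 64 px.
4 columns plus 3 column gaps: 256 + 90 = 346 px.

346 px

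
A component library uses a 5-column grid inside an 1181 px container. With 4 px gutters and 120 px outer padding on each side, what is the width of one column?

Inside the margins: 1181 − 240 = 941 px.
5 columns + 4 gutters: 5c + 4·4 = 941.
5c = 941 − 16 = 925, so c = 185 px.

185 px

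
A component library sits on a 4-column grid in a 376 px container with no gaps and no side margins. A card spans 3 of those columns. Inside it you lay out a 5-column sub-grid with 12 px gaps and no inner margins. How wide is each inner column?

4c = 376 → c = 94 px.
With no gaps, 3 columns span 3·94 = 282 px.
5 columns + 4 gaps: 5d + 4·12 = 282.
5d = 282 − 48 = 234, so d = 46.8 px.

46.8 px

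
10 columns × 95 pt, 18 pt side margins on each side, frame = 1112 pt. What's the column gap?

Content width = 1112 − 2·18 = 1076 pt.
10 columns take 10·95 = 950 pt; remaining 126 splits into 9 column gaps.
g = 126 / 9 = 14 pt.

14 pt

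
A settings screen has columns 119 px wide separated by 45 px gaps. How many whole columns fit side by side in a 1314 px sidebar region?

8 columns

Each extra column adds 119 + 45 = 164 px.
(1314 + 45) / 164 = 8.29, so 8 columns fit.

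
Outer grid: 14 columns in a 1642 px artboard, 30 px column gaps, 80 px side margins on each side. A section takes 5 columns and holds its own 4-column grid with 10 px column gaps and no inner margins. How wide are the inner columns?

120 px

Outer content = 1642 − 2·80 = 1482 px.
1482 − 13·30 = 1092; ÷14 gives c = 78 px.
5-column span = 5·78 + 4·30 = 510 px.
Subtracting 3 column gaps of 10 leaves 480 for 4 columns, so d = 120 px.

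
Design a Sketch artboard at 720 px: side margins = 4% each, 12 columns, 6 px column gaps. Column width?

49.7 px

720 × (1 − 2·4%) = 720 × 92% = 662.4 px for the columns.
12 columns + 11 column gaps: 12c + 11·6 = 662.4.
12c = 662.4 − 66 = 596.4, so c = 49.7 px.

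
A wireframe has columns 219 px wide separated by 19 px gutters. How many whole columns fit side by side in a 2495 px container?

10 columns

Each extra column adds 219 + 19 = 238 px.
(2495 + 19) / 238 = 10.56, so 10 columns fit.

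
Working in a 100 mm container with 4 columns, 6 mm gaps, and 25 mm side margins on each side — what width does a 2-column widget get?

22 mm

Take off 50 mm of margins, leaving 50 mm.
4 columns + 3 gaps: 4c + 3·6 = 50.
4c = 50 − 18 = 32, so c = 8 mm.
Span of 2: 2·8 + 1·6 = 16 + 6 = 22 mm.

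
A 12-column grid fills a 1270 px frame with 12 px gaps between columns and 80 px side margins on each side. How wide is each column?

Inside the margins: 1270 − 160 = 1110 px.
12 columns + 11 gaps: 12c + 11·12 = 1110.
12c = 1110 − 132 = 978, so c = 81.5 px.

81.5 px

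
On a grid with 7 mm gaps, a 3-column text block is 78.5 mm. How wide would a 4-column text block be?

Subtracting 2 gaps of 7 leaves 64.5 for 3 columns, so c = 21.5 mm.
4 columns plus 3 gaps: 86 + 21 = 107 mm.

107 mm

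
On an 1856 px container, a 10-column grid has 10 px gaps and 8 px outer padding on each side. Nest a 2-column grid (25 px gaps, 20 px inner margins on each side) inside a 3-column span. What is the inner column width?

Take off 16 px of margins, leaving 1840 px.
1840 − 9·10 = 1750; ÷10 gives c = 175 px.
Span of 3: 3·175 + 2·10 = 525 + 20 = 545 px.
Inner content = 545 − 2·20 = 505 px.
Subtracting 1 gap of 25 leaves 480 for 2 columns, so d = 240 px.

240 px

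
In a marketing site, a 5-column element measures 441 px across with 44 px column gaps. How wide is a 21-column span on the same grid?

5 columns + 4 column gaps: 5c + 4·44 = 441.
5c = 441 − 176 = 265, so c = 53 px.
21-column span = 21·53 + 20·44 = 1993 px.

1993 px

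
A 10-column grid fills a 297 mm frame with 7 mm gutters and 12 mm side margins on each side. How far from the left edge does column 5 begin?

Take off 24 mm of margins, leaving 273 mm.
10 columns + 9 gutters: 10c + 9·7 = 273.
10c = 273 − 63 = 210, so c = 21 mm.
Column 5 starts at margin + 4·(column + gutter) = 12 + 4·28 = 124 mm.

124 mm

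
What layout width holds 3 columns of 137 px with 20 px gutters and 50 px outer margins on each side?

551 px

Total width: 2·50 + 3·137 + 2·20 = 551 px.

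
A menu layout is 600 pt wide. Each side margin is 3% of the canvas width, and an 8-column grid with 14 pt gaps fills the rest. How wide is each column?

600 × (1 − 2·3%) = 600 × 94% = 564 pt for the columns.
8c + 7·14 = 564 → 8c = 466 → c = 58.25 pt.

58.25 pt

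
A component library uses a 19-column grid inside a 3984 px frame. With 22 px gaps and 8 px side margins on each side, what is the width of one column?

188 px

Inside the margins: 3984 − 16 = 3968 px.
19c + 18·22 = 3968 → 19c = 3572 → c = 188 px.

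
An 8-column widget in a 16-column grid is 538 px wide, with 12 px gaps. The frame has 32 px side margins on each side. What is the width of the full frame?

1152 px

538 − 7·12 = 454; ÷8 gives c = 56.75 px.
Total width: 2·32 + 16·56.75 + 15·12 = 1152 px.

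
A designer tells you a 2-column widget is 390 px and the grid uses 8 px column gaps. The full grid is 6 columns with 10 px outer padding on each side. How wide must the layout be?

1206 px

Subtracting 1 column gap of 8 leaves 382 for 2 columns, so c = 191 px.
Adding margins, columns and gutters: 20 + 1146 + 40 = 1206 px.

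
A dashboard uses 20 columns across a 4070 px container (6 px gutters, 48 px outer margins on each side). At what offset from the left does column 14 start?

2635 px

Take off 96 px of margins, leaving 3974 px.
3974 − 19·6 = 3860; ÷20 gives c = 193 px.
Column 14 starts at margin + 13·(column + gutter) = 48 + 13·199 = 2635 px.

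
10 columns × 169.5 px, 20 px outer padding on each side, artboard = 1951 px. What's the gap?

Subtract both margins: 1951 − 2·20 = 1911 px.
Columns use 1695 px, leaving 216 px across 9 gaps = 24 px each.

24 px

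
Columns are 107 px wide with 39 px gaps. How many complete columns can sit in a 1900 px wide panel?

Each extra column adds 107 + 39 = 146 px.
(1900 + 39) / 146 = 13.28, so 13 columns fit.

13 columns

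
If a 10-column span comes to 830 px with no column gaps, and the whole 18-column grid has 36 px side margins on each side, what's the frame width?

10c = 830 → c = 83 px.
Frame = 2·36 + 18·83 = 72 + 1494 = 1566 px.

1566 px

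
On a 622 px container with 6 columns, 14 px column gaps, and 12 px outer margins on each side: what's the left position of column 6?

522 px

Content = 622 − 2·12 = 598 px.
Subtracting 5 column gaps of 14 leaves 528 for 6 columns, so c = 88 px.
Each column+gutter stride is 102 px; 5 of them past the 12 px margin is 12 + 510 = 522 px.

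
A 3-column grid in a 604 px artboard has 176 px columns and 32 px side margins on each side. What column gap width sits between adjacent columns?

Content width = 604 − 2·32 = 540 px.
Columns use 528 px, leaving 12 px across 2 column gaps = 6 px each.

6 px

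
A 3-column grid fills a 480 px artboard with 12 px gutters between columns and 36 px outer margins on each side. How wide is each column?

Subtract both margins: 480 − 2·36 = 408 px.
408 − 2·12 = 384; ÷3 gives c = 128 px.

128 px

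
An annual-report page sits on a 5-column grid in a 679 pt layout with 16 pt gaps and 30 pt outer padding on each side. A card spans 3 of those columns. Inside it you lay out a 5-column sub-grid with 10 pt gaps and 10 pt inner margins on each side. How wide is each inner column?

61 pt

Take off 60 pt of margins, leaving 619 pt.
Subtracting 4 gaps of 16 leaves 555 for 5 columns, so c = 111 pt.
3-column span = 3·111 + 2·16 = 365 pt.
Inner content = 365 − 2·10 = 345 pt.
5d + 4·10 = 345 → 5d = 305 → d = 61 pt.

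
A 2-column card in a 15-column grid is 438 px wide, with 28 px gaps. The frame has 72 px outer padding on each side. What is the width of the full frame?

2c + 1·28 = 438 → 2c = 410 → c = 205 px.
Frame = 2·72 + 15·205 + 14·28 = 144 + 3075 + 392 = 3611 px.

3611 px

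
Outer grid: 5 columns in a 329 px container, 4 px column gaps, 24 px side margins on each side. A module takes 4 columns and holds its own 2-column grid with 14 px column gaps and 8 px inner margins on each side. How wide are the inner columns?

97 px

Take off 48 px of margins, leaving 281 px.
5 columns + 4 column gaps: 5c + 4·4 = 281.
5c = 281 − 16 = 265, so c = 53 px.
4 columns plus 3 column gaps: 212 + 12 = 224 px.
Inner content = 224 − 2·8 = 208 px.
2 columns + 1 column gap: 2d + 1·14 = 208.
2d = 208 − 14 = 194, so d = 97 px.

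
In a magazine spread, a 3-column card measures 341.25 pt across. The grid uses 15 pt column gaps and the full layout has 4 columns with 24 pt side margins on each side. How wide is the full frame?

508 pt

3c + 2·15 = 341.25 → 3c = 311.25 → c = 103.75 pt.
Frame = 2·24 + 4·103.75 + 3·15 = 48 + 415 + 45 = 508 pt.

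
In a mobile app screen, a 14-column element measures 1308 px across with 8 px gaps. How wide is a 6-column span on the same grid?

556 px

14 columns + 13 gaps: 14c + 13·8 = 1308.
14c = 1308 − 104 = 1204, so c = 86 px.
6 columns plus 5 gaps: 516 + 40 = 556 px.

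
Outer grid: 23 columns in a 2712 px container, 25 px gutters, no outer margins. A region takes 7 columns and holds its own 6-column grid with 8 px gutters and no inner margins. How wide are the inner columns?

2712 − 22·25 = 2162; ÷23 gives c = 94 px.
7-column span = 7·94 + 6·25 = 808 px.
Subtracting 5 gutters of 8 leaves 768 for 6 columns, so d = 128 px.

128 px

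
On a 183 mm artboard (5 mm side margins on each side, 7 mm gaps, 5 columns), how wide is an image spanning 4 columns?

137 mm

Take off 10 mm of margins, leaving 173 mm.
173 − 4·7 = 145; ÷5 gives c = 29 mm.
4 columns plus 3 gaps: 116 + 21 = 137 mm.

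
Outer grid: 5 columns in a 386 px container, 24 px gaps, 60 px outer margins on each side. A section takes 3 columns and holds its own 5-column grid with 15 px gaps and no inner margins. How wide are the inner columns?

Outer content = 386 − 2·60 = 266 px.
266 − 4·24 = 170; ÷5 gives c = 34 px.
Span of 3: 3·34 + 2·24 = 102 + 48 = 150 px.
5d + 4·15 = 150 → 5d = 90 → d = 18 px.

18 px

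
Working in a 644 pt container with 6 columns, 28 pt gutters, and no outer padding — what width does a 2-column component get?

Subtracting 5 gutters of 28 leaves 504 for 6 columns, so c = 84 pt.
2 columns plus 1 gutter: 168 + 28 = 196 pt.

196 pt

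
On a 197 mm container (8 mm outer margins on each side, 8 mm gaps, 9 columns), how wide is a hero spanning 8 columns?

Inside the margins: 197 − 16 = 181 mm.
Subtracting 8 gaps of 8 leaves 117 for 9 columns, so c = 13 mm.
Span of 8: 8·13 + 7·8 = 104 + 56 = 160 mm.

160 mm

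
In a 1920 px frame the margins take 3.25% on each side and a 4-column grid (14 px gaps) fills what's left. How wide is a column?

438.3 px

1920 × (1 − 2·3.25%) = 1920 × 93.5% = 1795.2 px for the columns.
Subtracting 3 gaps of 14 leaves 1753.2 for 4 columns, so c = 438.3 px.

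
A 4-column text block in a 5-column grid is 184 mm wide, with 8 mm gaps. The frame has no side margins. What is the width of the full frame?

232 mm

4c + 3·8 = 184 → 4c = 160 → c = 40 mm.
Summing: 200 + 32 = 232 mm.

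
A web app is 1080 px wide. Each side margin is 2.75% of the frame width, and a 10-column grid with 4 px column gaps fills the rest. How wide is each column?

98.46 px

Margins: 2.75% × 1080 = 29.7 px each, so content = 1080 − 59.4 = 1020.6 px.
10 columns + 9 column gaps: 10c + 9·4 = 1020.6.
10c = 1020.6 − 36 = 984.6, so c = 98.46 px.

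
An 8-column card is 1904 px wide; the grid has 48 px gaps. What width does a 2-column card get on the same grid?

8 columns + 7 gaps: 8c + 7·48 = 1904.
8c = 1904 − 336 = 1568, so c = 196 px.
2 columns plus 1 gap: 392 + 48 = 440 px.

440 px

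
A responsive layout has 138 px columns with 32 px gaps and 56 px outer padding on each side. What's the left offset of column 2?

226 px

Column 2 starts at margin + 1·(column + gutter) = 56 + 1·170 = 226 px.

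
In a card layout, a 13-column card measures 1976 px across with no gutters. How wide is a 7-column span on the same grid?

With no gutters, each column is 1976/13 = 152 px.
7-column span = 7·152 = 1064 px.

1064 px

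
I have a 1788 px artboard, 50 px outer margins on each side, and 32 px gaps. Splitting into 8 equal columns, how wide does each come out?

Content width = 1788 − 2·50 = 1688 px.
8 columns + 7 gaps: 8c + 7·32 = 1688.
8c = 1688 − 224 = 1464, so c = 183 px.

183 px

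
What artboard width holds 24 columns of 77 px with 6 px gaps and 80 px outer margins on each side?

Adding margins, columns and gutters: 160 + 1848 + 138 = 2146 px.

2146 px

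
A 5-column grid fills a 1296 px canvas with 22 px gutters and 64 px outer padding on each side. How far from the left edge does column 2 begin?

Content = 1296 − 2·64 = 1168 px.
5c + 4·22 = 1168 → 5c = 1080 → c = 216 px.
Before column 2: the margin + 1 column + 1 gutter.
Offset = 64 + 1·(216 + 22) = 64 + 238 = 302 px.

302 px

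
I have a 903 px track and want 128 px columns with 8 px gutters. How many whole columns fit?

6 columns

Each extra column adds 128 + 8 = 136 px.
(903 + 8) / 136 = 6.70, so 6 columns fit.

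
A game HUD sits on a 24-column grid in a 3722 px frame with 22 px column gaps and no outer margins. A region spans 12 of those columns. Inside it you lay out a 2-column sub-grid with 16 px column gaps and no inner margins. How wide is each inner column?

24c + 23·22 = 3722 → 24c = 3216 → c = 134 px.
12-column span = 12·134 + 11·22 = 1850 px.
2 columns + 1 column gap: 2d + 1·16 = 1850.
2d = 1850 − 16 = 1834, so d = 917 px.

917 px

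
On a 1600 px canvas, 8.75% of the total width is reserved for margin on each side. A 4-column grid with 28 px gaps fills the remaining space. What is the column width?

309 px

1600 × (1 − 2·8.75%) = 1600 × 82.5% = 1320 px for the columns.
Subtracting 3 gaps of 28 leaves 1236 for 4 columns, so c = 309 px.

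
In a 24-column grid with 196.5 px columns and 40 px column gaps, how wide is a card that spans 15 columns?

Span of 15: 15·196.5 + 14·40 = 2947.5 + 560 = 3507.5 px.

3507.5 px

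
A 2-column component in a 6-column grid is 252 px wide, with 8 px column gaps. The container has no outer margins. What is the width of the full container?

772 px

252 − 1·8 = 244; ÷2 gives c = 122 px.
Summing: 732 + 40 = 772 px.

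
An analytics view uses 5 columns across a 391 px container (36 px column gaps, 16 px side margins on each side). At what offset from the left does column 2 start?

95 px

Subtract both margins: 391 − 2·16 = 359 px.
5 columns + 4 column gaps: 5c + 4·36 = 359.
5c = 359 − 144 = 215, so c = 43 px.
Each column+gutter stride is 79 px; 1 of them past the 16 px margin is 16 + 79 = 95 px.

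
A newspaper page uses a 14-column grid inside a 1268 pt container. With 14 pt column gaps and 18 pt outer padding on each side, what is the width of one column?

75 pt

Inside the margins: 1268 − 36 = 1232 pt.
Subtracting 13 column gaps of 14 leaves 1050 for 14 columns, so c = 75 pt.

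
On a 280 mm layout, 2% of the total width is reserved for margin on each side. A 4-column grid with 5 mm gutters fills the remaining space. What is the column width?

Margins: 2% × 280 = 5.6 mm each, so content = 280 − 11.2 = 268.8 mm.
Subtracting 3 gutters of 5 leaves 253.8 for 4 columns, so c = 63.45 mm.

63.45 mm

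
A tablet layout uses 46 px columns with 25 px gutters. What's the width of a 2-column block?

117 px

2 columns plus 1 gutter: 92 + 25 = 117 px.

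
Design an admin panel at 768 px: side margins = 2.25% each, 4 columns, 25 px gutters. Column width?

164.61 px

Margins: 2.25% × 768 = 17.28 px each, so content = 768 − 34.56 = 733.44 px.
Subtracting 3 gutters of 25 leaves 658.44 for 4 columns, so c = 164.61 px.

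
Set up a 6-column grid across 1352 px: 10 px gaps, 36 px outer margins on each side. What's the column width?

Take off 72 px of margins, leaving 1280 px.
6 columns + 5 gaps: 6c + 5·10 = 1280.
6c = 1280 − 50 = 1230, so c = 205 px.

205 px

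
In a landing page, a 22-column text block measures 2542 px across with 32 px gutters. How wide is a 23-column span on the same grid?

22c + 21·32 = 2542 → 22c = 1870 → c = 85 px.
23 columns plus 22 gutters: 1955 + 704 = 2659 px.

2659 px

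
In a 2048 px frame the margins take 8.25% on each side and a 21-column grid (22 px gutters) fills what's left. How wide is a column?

Margins: 8.25% × 2048 = 168.96 px each, so content = 2048 − 337.92 = 1710.08 px.
21 columns + 20 gutters: 21c + 20·22 = 1710.08.
21c = 1710.08 − 440 = 1270.08, so c = 60.48 px.

60.48 px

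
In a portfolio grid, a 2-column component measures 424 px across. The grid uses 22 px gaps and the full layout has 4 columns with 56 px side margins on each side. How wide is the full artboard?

982 px

424 − 1·22 = 402; ÷2 gives c = 201 px.
Artboard = 2·56 + 4·201 + 3·22 = 112 + 804 + 66 = 982 px.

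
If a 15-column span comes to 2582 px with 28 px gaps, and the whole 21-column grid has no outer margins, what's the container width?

Subtracting 14 gaps of 28 leaves 2190 for 15 columns, so c = 146 px.
Summing: 3066 + 560 = 3626 px.

3626 px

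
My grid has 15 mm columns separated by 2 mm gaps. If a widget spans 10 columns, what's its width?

10 columns plus 9 gaps: 150 + 18 = 168 mm.

168 mm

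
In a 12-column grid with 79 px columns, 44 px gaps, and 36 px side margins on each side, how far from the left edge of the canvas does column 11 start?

1266 px

Column 11 starts at margin + 10·(column + gutter) = 36 + 10·123 = 1266 px.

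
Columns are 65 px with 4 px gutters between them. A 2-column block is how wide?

2-column span = 2·65 + 1·4 = 134 px.

134 px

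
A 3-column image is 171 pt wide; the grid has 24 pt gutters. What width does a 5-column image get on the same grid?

301 pt

3c + 2·24 = 171 → 3c = 123 → c = 41 pt.
5-column span = 5·41 + 4·24 = 301 pt.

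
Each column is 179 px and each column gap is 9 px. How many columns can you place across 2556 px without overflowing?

k columns need k·179 + (k−1)·9 = k·188 − 9.
k·188 − 9 ≤ 2556 → k ≤ 2565 / 188 ≈ 13.64, so k = 13.

13 columns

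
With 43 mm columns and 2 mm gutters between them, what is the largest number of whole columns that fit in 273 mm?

6 columns

6 columns: 6·43 + 5·2 = 268 mm ≤ 273.
7 columns: 313 mm > 273. So 6.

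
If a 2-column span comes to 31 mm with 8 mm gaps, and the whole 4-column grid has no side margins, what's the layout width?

Subtracting 1 gap of 8 leaves 23 for 2 columns, so c = 11.5 mm.
Total width: 4·11.5 + 3·8 = 70 mm.

70 mm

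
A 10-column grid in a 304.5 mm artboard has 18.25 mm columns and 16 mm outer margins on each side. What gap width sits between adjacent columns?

10 mm

Take off 32 mm of margins, leaving 272.5 mm.
10·18.25 + 9g = 272.5 → 9g = 90 → g = 10 mm.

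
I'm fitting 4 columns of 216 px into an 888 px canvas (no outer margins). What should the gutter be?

8 px

4·216 + 3g = 888 → 3g = 24 → g = 8 px.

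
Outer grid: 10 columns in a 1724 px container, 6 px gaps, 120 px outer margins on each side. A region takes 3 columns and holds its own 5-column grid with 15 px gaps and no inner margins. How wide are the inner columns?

Subtract both margins: 1724 − 2·120 = 1484 px.
1484 − 9·6 = 1430; ÷10 gives c = 143 px.
3 columns plus 2 gaps: 429 + 12 = 441 px.
Subtracting 4 gaps of 15 leaves 381 for 5 columns, so d = 76.2 px.

76.2 px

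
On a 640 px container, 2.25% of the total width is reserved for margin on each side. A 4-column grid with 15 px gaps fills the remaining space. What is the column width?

141.55 px

Each margin = 2.25% of 640 = 14.4 px; content = 640 − 2·14.4 = 611.2 px.
Subtracting 3 gaps of 15 leaves 566.2 for 4 columns, so c = 141.55 px.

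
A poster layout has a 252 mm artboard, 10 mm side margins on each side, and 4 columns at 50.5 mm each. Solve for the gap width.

Take off 20 mm of margins, leaving 232 mm.
4 columns take 4·50.5 = 202 mm; remaining 30 splits into 3 gaps.
g = 30 / 3 = 10 mm.

10 mm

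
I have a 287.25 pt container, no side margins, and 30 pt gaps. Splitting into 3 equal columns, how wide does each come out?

3c + 2·30 = 287.25 → 3c = 227.25 → c = 75.75 pt.

75.75 pt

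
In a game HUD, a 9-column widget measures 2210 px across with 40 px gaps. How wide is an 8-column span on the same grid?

9 columns + 8 gaps: 9c + 8·40 = 2210.
9c = 2210 − 320 = 1890, so c = 210 px.
8-column span = 8·210 + 7·40 = 1960 px.

1960 px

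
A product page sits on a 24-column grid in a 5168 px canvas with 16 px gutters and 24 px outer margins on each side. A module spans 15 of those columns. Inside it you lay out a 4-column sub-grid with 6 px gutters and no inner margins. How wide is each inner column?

Outer content = 5168 − 2·24 = 5120 px.
24c + 23·16 = 5120 → 24c = 4752 → c = 198 px.
15-column span = 15·198 + 14·16 = 3194 px.
4 columns + 3 gutters: 4d + 3·6 = 3194.
4d = 3194 − 18 = 3176, so d = 794 px.

794 px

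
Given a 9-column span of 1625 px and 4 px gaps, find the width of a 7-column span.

Subtracting 8 gaps of 4 leaves 1593 for 9 columns, so c = 177 px.
7 columns plus 6 gaps: 1239 + 24 = 1263 px.

1263 px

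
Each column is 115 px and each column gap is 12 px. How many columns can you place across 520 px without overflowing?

4 columns: 4·115 + 3·12 = 496 px ≤ 520.
5 columns: 623 px > 520. So 4.

4 columns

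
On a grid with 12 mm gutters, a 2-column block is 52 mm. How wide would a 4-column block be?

2c + 1·12 = 52 → 2c = 40 → c = 20 mm.
Span of 4: 4·20 + 3·12 = 80 + 36 = 116 mm.

116 mm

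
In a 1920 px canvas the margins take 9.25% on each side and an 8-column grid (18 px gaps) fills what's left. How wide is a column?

Each margin = 9.25% of 1920 = 177.6 px; content = 1920 − 2·177.6 = 1564.8 px.
Subtracting 7 gaps of 18 leaves 1438.8 for 8 columns, so c = 179.85 px.

179.85 px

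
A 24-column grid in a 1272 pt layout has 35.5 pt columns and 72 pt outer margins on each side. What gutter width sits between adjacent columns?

Take off 144 pt of margins, leaving 1128 pt.
Columns use 852 pt, leaving 276 pt across 23 gutters = 12 pt each.

12 pt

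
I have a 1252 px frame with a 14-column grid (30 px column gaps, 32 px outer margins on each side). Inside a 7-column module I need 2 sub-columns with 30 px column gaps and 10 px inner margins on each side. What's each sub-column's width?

Subtract both margins: 1252 − 2·32 = 1188 px.
1188 − 13·30 = 798; ÷14 gives c = 57 px.
7-column span = 7·57 + 6·30 = 579 px.
Inner content = 579 − 2·10 = 559 px.
Subtracting 1 column gap of 30 leaves 529 for 2 columns, so d = 264.5 px.

264.5 px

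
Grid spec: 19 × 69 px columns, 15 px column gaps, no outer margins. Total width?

1581 px

Frame = 19·69 + 18·15 = 1311 + 270 = 1581 px.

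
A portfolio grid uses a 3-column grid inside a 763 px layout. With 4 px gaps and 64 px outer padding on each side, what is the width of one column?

209 px

Inside the margins: 763 − 128 = 635 px.
3 columns + 2 gaps: 3c + 2·4 = 635.
3c = 635 − 8 = 627, so c = 209 px.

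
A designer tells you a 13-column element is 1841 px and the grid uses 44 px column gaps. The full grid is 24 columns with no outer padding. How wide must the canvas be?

13 columns + 12 column gaps: 13c + 12·44 = 1841.
13c = 1841 − 528 = 1313, so c = 101 px.
Summing: 2424 + 1012 = 3436 px.

3436 px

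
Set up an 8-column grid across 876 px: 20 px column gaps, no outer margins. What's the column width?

92 px

8 columns + 7 column gaps: 8c + 7·20 = 876.
8c = 876 − 140 = 736, so c = 92 px.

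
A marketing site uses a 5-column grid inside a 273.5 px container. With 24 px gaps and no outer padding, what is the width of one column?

5c + 4·24 = 273.5 → 5c = 177.5 → c = 35.5 px.

35.5 px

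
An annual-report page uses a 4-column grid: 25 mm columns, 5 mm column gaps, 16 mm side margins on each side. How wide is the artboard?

Artboard = 2·16 + 4·25 + 3·5 = 32 + 100 + 15 = 147 mm.

147 mm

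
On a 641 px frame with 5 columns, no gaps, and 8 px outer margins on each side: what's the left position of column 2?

133 px

Subtract both margins: 641 − 2·8 = 625 px.
With no gaps, each column is 625/5 = 125 px.
Column 2 starts at margin + 1·(column + gutter) = 8 + 1·125 = 133 px.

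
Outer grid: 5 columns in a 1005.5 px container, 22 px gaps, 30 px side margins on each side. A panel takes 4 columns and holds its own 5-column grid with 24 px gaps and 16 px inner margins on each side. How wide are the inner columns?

124.8 px

Inside the margins: 1005.5 − 60 = 945.5 px.
Subtracting 4 gaps of 22 leaves 857.5 for 5 columns, so c = 171.5 px.
Span of 4: 4·171.5 + 3·22 = 686 + 66 = 752 px.
Inner content = 752 − 2·16 = 720 px.
Subtracting 4 gaps of 24 leaves 624 for 5 columns, so d = 124.8 px.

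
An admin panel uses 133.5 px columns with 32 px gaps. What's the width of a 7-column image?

7 columns plus 6 gaps: 934.5 + 192 = 1126.5 px.

1126.5 px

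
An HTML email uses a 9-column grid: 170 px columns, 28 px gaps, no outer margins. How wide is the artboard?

Artboard = 9·170 + 8·28 = 1530 + 224 = 1754 px.

1754 px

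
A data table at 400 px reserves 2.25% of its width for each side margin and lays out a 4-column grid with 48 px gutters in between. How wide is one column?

Margins: 2.25% × 400 = 9 px each, so content = 400 − 18 = 382 px.
4c + 3·48 = 382 → 4c = 238 → c = 59.5 px.

59.5 px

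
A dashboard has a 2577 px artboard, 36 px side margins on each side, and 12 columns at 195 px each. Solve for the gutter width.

15 px

Content width = 2577 − 2·36 = 2505 px.
12·195 + 11g = 2505 → 11g = 165 → g = 15 px.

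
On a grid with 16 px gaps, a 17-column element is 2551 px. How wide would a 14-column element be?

Subtracting 16 gaps of 16 leaves 2295 for 17 columns, so c = 135 px.
Span of 14: 14·135 + 13·16 = 1890 + 208 = 2098 px.

2098 px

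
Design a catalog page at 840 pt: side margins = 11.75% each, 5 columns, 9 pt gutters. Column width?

121.32 pt

Each margin = 11.75% of 840 = 98.7 pt; content = 840 − 2·98.7 = 642.6 pt.
Subtracting 4 gutters of 9 leaves 606.6 for 5 columns, so c = 121.32 pt.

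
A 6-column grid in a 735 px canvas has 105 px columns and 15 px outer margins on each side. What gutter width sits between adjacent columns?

15 px

Inside the margins: 735 − 30 = 705 px.
6·105 + 5g = 705 → 5g = 75 → g = 15 px.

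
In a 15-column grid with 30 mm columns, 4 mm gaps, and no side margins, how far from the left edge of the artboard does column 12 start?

374 mm

Before column 12: 11 columns + 11 gaps.
Offset = 11·(30 + 4) = 11·34 = 374 mm.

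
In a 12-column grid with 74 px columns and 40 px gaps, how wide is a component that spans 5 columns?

530 px

5 columns plus 4 gaps: 370 + 160 = 530 px.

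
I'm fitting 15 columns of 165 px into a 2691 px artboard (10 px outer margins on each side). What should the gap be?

14 px

Content width = 2691 − 2·10 = 2671 px.
Columns use 2475 px, leaving 196 px across 14 gaps = 14 px each.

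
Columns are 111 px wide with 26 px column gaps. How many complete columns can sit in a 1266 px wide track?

9 columns

k columns need k·111 + (k−1)·26 = k·137 − 26.
k·137 − 26 ≤ 1266 → k ≤ 1292 / 137 ≈ 9.43, so k = 9.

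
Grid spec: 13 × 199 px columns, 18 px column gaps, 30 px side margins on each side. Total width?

2863 px

Total width: 2·30 + 13·199 + 12·18 = 2863 px.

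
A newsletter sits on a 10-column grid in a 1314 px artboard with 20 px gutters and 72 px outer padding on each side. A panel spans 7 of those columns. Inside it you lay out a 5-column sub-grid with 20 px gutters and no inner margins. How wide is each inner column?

Subtract both margins: 1314 − 2·72 = 1170 px.
Subtracting 9 gutters of 20 leaves 990 for 10 columns, so c = 99 px.
Span of 7: 7·99 + 6·20 = 693 + 120 = 813 px.
Subtracting 4 gutters of 20 leaves 733 for 5 columns, so d = 146.6 px.

146.6 px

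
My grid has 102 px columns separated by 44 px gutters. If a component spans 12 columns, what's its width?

1708 px

12 columns plus 11 gutters: 1224 + 484 = 1708 px.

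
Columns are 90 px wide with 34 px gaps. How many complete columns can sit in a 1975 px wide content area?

16 columns

16 columns: 16·90 + 15·34 = 1950 px ≤ 1975.
17 columns: 2074 px > 1975. So 16.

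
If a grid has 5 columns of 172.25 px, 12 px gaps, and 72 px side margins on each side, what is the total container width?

Total width: 2·72 + 5·172.25 + 4·12 = 1053.25 px.

1053.25 px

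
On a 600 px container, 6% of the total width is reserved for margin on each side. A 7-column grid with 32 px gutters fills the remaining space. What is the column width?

600 × (1 − 2·6%) = 600 × 88% = 528 px for the columns.
7 columns + 6 gutters: 7c + 6·32 = 528.
7c = 528 − 192 = 336, so c = 48 px.

48 px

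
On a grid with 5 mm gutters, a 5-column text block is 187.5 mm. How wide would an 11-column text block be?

418.5 mm

187.5 − 4·5 = 167.5; ÷5 gives c = 33.5 mm.
11-column span = 11·33.5 + 10·5 = 418.5 mm.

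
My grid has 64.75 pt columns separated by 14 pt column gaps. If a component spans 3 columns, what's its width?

3-column span = 3·64.75 + 2·14 = 222.25 pt.

222.25 pt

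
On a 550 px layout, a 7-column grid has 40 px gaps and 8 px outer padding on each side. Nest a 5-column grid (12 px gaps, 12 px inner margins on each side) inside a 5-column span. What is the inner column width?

Take off 16 px of margins, leaving 534 px.
Subtracting 6 gaps of 40 leaves 294 for 7 columns, so c = 42 px.
5 columns plus 4 gaps: 210 + 160 = 370 px.
Inner content = 370 − 2·12 = 346 px.
346 − 4·12 = 298; ÷5 gives d = 59.6 px.

59.6 px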